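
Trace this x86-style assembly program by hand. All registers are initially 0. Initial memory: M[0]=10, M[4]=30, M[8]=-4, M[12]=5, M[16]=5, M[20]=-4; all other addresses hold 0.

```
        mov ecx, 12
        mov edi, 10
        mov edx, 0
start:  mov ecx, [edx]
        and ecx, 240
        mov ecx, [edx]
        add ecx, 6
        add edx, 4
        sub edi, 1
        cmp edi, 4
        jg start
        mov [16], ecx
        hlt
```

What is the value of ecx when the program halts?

2

mov ecx, 12 → ecx=12
mov edi, 10 → edi=10
mov edx, 0 → edx=0
mov ecx, [edx] → ecx=M[0]=10
and ecx, 240 → ecx=10&240=0
mov ecx, [edx] → ecx=M[0]=10
add ecx, 6 → ecx=10+6=16
add edx, 4 → edx=0+4=4
sub edi, 1 → edi=10-1=9
cmp edi, 4  (cmp 9,4)
jg start: taken
mov ecx, [edx] → ecx=M[4]=30
and ecx, 240 → ecx=30&240=16
mov ecx, [edx] → ecx=M[4]=30
add ecx, 6 → ecx=30+6=36
add edx, 4 → edx=4+4=8
sub edi, 1 → edi=9-1=8
cmp edi, 4  (cmp 8,4)
jg start: taken
mov ecx, [edx] → ecx=M[8]=-4
and ecx, 240 → ecx=(-4)&240=240
mov ecx, [edx] → ecx=M[8]=-4
add ecx, 6 → ecx=(-4)+6=2
add edx, 4 → edx=8+4=12
sub edi, 1 → edi=8-1=7
cmp edi, 4  (cmp 7,4)
jg start: taken
mov ecx, [edx] → ecx=M[12]=5
and ecx, 240 → ecx=5&240=0
mov ecx, [edx] → ecx=M[12]=5
add ecx, 6 → ecx=5+6=11
add edx, 4 → edx=12+4=16
sub edi, 1 → edi=7-1=6
cmp edi, 4  (cmp 6,4)
jg start: taken
mov ecx, [edx] → ecx=M[16]=5
and ecx, 240 → ecx=5&240=0
mov ecx, [edx] → ecx=M[16]=5
add ecx, 6 → ecx=5+6=11
add edx, 4 → edx=16+4=20
sub edi, 1 → edi=6-1=5
cmp edi, 4  (cmp 5,4)
jg start: taken
mov ecx, [edx] → ecx=M[20]=-4
and ecx, 240 → ecx=(-4)&240=240
mov ecx, [edx] → ecx=M[20]=-4
add ecx, 6 → ecx=(-4)+6=2
add edx, 4 → edx=20+4=24
sub edi, 1 → edi=5-1=4
cmp edi, 4  (cmp 4,4)
jg start: not taken
mov [16], ecx → M[16]=2
halt.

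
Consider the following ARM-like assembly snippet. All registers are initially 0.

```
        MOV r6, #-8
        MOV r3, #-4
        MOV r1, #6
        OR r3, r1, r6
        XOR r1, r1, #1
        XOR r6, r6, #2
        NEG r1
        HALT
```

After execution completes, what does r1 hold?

-7

after MOV r6, #-8: r6=-8
after MOV r3, #-4: r3=-4
after MOV r1, #6: r1=6
after OR r3, r1, r6: r3=6|(-8)=-2
after XOR r1, r1, #1: r1=6^1=7
after XOR r6, r6, #2: r6=(-8)^2=-6
after NEG r1: r1=-(7)=-7
halt.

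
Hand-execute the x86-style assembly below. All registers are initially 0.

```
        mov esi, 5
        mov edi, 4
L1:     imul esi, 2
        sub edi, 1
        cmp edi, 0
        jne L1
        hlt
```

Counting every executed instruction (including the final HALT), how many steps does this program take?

19

mov esi, 5 → esi=5
mov edi, 4 → edi=4
imul esi, 2 → esi=5*2=10
sub edi, 1 → edi=4-1=3
cmp edi, 0  (cmp 3,0)
jne L1: taken
imul esi, 2 → esi=10*2=20
sub edi, 1 → edi=3-1=2
cmp edi, 0  (cmp 2,0)
jne L1: taken
imul esi, 2 → esi=20*2=40
sub edi, 1 → edi=2-1=1
cmp edi, 0  (cmp 1,0)
jne L1: taken
imul esi, 2 → esi=40*2=80
sub edi, 1 → edi=1-1=0
cmp edi, 0  (cmp 0,0)
jne L1: not taken
halt.
Total executed instructions: 19.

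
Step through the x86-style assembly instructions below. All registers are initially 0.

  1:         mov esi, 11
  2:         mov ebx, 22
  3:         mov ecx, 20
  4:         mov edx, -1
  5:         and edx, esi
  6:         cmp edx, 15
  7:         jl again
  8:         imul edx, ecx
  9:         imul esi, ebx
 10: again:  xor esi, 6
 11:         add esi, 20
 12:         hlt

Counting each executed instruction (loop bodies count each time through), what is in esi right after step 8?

esi=11
ebx=22
ecx=20
edx=-1
edx=(-1)&11=11
cmp edx, 15  (cmp 11,15)
jl again: taken
esi=11^6=13
After step 8: esi = 13.

13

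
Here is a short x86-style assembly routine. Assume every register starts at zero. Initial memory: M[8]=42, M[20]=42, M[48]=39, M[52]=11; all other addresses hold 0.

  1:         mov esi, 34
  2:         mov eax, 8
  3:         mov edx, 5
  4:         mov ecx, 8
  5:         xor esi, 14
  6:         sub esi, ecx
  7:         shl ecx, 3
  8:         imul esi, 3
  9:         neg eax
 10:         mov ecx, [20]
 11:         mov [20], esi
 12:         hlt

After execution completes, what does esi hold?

after mov esi, 34: esi=34
after mov eax, 8: eax=8
after mov edx, 5: edx=5
after mov ecx, 8: ecx=8
after xor esi, 14: esi=34^14=44
after sub esi, ecx: esi=44-8=36
after shl ecx, 3: ecx=8<<3=64
after imul esi, 3: esi=36*3=108
after neg eax: eax=-(8)=-8
after mov ecx, [20]: ecx=M[20]=42
mov [20], esi → M[20]=108
halt.

108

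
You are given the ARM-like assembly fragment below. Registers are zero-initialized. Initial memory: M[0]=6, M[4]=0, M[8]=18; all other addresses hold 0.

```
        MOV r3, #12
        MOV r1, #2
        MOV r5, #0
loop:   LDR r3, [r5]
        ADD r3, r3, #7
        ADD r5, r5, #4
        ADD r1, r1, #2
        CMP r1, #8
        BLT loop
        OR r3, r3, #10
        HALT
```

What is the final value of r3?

MOV r3, #12 → r3=12
MOV r1, #2 → r1=2
MOV r5, #0 → r5=0
LDR r3, [r5] → r3=M[0]=6
ADD r3, r3, #7 → r3=6+7=13
ADD r5, r5, #4 → r5=0+4=4
ADD r1, r1, #2 → r1=2+2=4
CMP r1, #8  (cmp 4,8)
BLT loop: taken
LDR r3, [r5] → r3=M[4]=0
ADD r3, r3, #7 → r3=0+7=7
ADD r5, r5, #4 → r5=4+4=8
ADD r1, r1, #2 → r1=4+2=6
CMP r1, #8  (cmp 6,8)
BLT loop: taken
LDR r3, [r5] → r3=M[8]=18
ADD r3, r3, #7 → r3=18+7=25
ADD r5, r5, #4 → r5=8+4=12
ADD r1, r1, #2 → r1=6+2=8
CMP r1, #8  (cmp 8,8)
BLT loop: not taken
OR r3, r3, #10 → r3=25|10=27
halt.

27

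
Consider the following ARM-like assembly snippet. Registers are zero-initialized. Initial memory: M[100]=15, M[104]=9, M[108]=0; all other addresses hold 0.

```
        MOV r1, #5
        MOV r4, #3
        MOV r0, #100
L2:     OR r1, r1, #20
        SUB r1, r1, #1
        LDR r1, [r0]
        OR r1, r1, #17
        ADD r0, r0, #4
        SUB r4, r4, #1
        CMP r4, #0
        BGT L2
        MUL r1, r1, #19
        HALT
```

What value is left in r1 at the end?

323

r1=5
r4=3
r0=100
r1=5|20=21
r1=21-1=20
r1=M[100]=15
r1=15|17=31
r0=100+4=104
r4=3-1=2
CMP r4, #0  (cmp 2,0)
BGT L2: taken
r1=31|20=31
r1=31-1=30
r1=M[104]=9
r1=9|17=25
r0=104+4=108
r4=2-1=1
CMP r4, #0  (cmp 1,0)
BGT L2: taken
r1=25|20=29
r1=29-1=28
r1=M[108]=0
r1=0|17=17
r0=108+4=112
r4=1-1=0
CMP r4, #0  (cmp 0,0)
BGT L2: not taken
r1=17*19=323
halt.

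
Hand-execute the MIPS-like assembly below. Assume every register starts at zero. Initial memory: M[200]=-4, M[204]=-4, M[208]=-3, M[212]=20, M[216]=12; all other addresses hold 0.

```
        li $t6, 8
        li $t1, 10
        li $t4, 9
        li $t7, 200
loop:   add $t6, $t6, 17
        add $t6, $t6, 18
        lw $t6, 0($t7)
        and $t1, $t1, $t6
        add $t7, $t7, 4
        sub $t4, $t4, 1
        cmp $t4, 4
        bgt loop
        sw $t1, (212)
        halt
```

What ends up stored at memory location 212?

after li $t6, 8: $t6=8
after li $t1, 10: $t1=10
after li $t4, 9: $t4=9
after li $t7, 200: $t7=200
after add $t6, $t6, 17: $t6=8+17=25
after add $t6, $t6, 18: $t6=25+18=43
after lw $t6, 0($t7): $t6=M[200]=-4
after and $t1, $t1, $t6: $t1=10&(-4)=8
after add $t7, $t7, 4: $t7=200+4=204
after sub $t4, $t4, 1: $t4=9-1=8
cmp $t4, 4  (cmp 8,4)
bgt loop: taken
after add $t6, $t6, 17: $t6=(-4)+17=13
after add $t6, $t6, 18: $t6=13+18=31
after lw $t6, 0($t7): $t6=M[204]=-4
after and $t1, $t1, $t6: $t1=8&(-4)=8
after add $t7, $t7, 4: $t7=204+4=208
after sub $t4, $t4, 1: $t4=8-1=7
cmp $t4, 4  (cmp 7,4)
bgt loop: taken
after add $t6, $t6, 17: $t6=(-4)+17=13
after add $t6, $t6, 18: $t6=13+18=31
after lw $t6, 0($t7): $t6=M[208]=-3
after and $t1, $t1, $t6: $t1=8&(-3)=8
after add $t7, $t7, 4: $t7=208+4=212
after sub $t4, $t4, 1: $t4=7-1=6
cmp $t4, 4  (cmp 6,4)
bgt loop: taken
after add $t6, $t6, 17: $t6=(-3)+17=14
after add $t6, $t6, 18: $t6=14+18=32
after lw $t6, 0($t7): $t6=M[212]=20
after and $t1, $t1, $t6: $t1=8&20=0
after add $t7, $t7, 4: $t7=212+4=216
after sub $t4, $t4, 1: $t4=6-1=5
cmp $t4, 4  (cmp 5,4)
bgt loop: taken
after add $t6, $t6, 17: $t6=20+17=37
after add $t6, $t6, 18: $t6=37+18=55
after lw $t6, 0($t7): $t6=M[216]=12
after and $t1, $t1, $t6: $t1=0&12=0
after add $t7, $t7, 4: $t7=216+4=220
after sub $t4, $t4, 1: $t4=5-1=4
cmp $t4, 4  (cmp 4,4)
bgt loop: not taken
sw $t1, (212) → M[212]=0
halt.

0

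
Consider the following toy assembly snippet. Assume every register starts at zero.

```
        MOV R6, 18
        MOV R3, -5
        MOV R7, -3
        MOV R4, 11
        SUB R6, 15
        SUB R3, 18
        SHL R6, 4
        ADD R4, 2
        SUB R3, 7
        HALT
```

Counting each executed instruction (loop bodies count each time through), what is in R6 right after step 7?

R6=18
R3=-5
R7=-3
R4=11
R6=18-15=3
R3=(-5)-18=-23
R6=3<<4=48
After step 7: R6 = 48.

48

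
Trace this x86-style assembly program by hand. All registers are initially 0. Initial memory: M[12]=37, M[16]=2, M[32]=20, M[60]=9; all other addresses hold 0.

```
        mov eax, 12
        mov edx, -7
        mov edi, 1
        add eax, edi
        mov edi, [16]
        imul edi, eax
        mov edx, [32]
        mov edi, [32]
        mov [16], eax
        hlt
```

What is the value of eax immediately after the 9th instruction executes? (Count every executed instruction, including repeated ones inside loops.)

after mov eax, 12: eax=12
after mov edx, -7: edx=-7
after mov edi, 1: edi=1
after add eax, edi: eax=12+1=13
after mov edi, [16]: edi=M[16]=2
after imul edi, eax: edi=2*13=26
after mov edx, [32]: edx=M[32]=20
after mov edi, [32]: edi=M[32]=20
mov [16], eax → M[16]=13
After step 9: eax = 13.

13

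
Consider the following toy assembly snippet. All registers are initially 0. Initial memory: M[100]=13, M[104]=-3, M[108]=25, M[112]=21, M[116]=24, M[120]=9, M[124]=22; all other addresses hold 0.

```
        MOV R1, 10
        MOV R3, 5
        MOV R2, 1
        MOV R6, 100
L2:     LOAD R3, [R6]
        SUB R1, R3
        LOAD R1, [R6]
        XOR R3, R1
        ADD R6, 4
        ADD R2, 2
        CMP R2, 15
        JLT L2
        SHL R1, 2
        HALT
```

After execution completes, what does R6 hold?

MOV R1, 10 → R1=10
MOV R3, 5 → R3=5
MOV R2, 1 → R2=1
MOV R6, 100 → R6=100
LOAD R3, [R6] → R3=M[100]=13
SUB R1, R3 → R1=10-13=-3
LOAD R1, [R6] → R1=M[100]=13
XOR R3, R1 → R3=13^13=0
ADD R6, 4 → R6=100+4=104
ADD R2, 2 → R2=1+2=3
CMP R2, 15  (cmp 3,15)
JLT L2: taken
LOAD R3, [R6] → R3=M[104]=-3
SUB R1, R3 → R1=13-(-3)=16
LOAD R1, [R6] → R1=M[104]=-3
XOR R3, R1 → R3=(-3)^(-3)=0
ADD R6, 4 → R6=104+4=108
ADD R2, 2 → R2=3+2=5
CMP R2, 15  (cmp 5,15)
JLT L2: taken
LOAD R3, [R6] → R3=M[108]=25
SUB R1, R3 → R1=(-3)-25=-28
LOAD R1, [R6] → R1=M[108]=25
XOR R3, R1 → R3=25^25=0
ADD R6, 4 → R6=108+4=112
ADD R2, 2 → R2=5+2=7
CMP R2, 15  (cmp 7,15)
JLT L2: taken
LOAD R3, [R6] → R3=M[112]=21
SUB R1, R3 → R1=25-21=4
LOAD R1, [R6] → R1=M[112]=21
XOR R3, R1 → R3=21^21=0
ADD R6, 4 → R6=112+4=116
ADD R2, 2 → R2=7+2=9
CMP R2, 15  (cmp 9,15)
JLT L2: taken
LOAD R3, [R6] → R3=M[116]=24
SUB R1, R3 → R1=21-24=-3
LOAD R1, [R6] → R1=M[116]=24
XOR R3, R1 → R3=24^24=0
ADD R6, 4 → R6=116+4=120
ADD R2, 2 → R2=9+2=11
CMP R2, 15  (cmp 11,15)
JLT L2: taken
LOAD R3, [R6] → R3=M[120]=9
SUB R1, R3 → R1=24-9=15
LOAD R1, [R6] → R1=M[120]=9
XOR R3, R1 → R3=9^9=0
ADD R6, 4 → R6=120+4=124
ADD R2, 2 → R2=11+2=13
CMP R2, 15  (cmp 13,15)
JLT L2: taken
LOAD R3, [R6] → R3=M[124]=22
SUB R1, R3 → R1=9-22=-13
LOAD R1, [R6] → R1=M[124]=22
XOR R3, R1 → R3=22^22=0
ADD R6, 4 → R6=124+4=128
ADD R2, 2 → R2=13+2=15
CMP R2, 15  (cmp 15,15)
JLT L2: not taken
SHL R1, 2 → R1=22<<2=88
halt.

128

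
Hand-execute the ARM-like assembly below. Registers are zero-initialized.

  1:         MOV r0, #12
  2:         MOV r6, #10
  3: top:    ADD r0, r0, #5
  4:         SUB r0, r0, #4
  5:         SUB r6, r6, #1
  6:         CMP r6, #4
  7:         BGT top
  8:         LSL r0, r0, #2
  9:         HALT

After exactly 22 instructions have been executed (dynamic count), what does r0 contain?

16

MOV r0, #12 → r0=12
MOV r6, #10 → r6=10
ADD r0, r0, #5 → r0=12+5=17
SUB r0, r0, #4 → r0=17-4=13
SUB r6, r6, #1 → r6=10-1=9
CMP r6, #4  (cmp 9,4)
BGT top: taken
ADD r0, r0, #5 → r0=13+5=18
SUB r0, r0, #4 → r0=18-4=14
SUB r6, r6, #1 → r6=9-1=8
CMP r6, #4  (cmp 8,4)
BGT top: taken
ADD r0, r0, #5 → r0=14+5=19
SUB r0, r0, #4 → r0=19-4=15
SUB r6, r6, #1 → r6=8-1=7
CMP r6, #4  (cmp 7,4)
BGT top: taken
ADD r0, r0, #5 → r0=15+5=20
SUB r0, r0, #4 → r0=20-4=16
SUB r6, r6, #1 → r6=7-1=6
CMP r6, #4  (cmp 6,4)
BGT top: taken
After step 22: r0 = 16.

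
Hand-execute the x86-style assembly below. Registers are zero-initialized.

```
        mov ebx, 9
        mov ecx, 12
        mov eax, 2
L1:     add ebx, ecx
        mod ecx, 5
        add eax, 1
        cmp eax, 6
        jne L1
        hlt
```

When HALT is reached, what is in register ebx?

ebx=9
ecx=12
eax=2
ebx=9+12=21
ecx=12%5=2
eax=2+1=3
cmp eax, 6  (cmp 3,6)
jne L1: taken
ebx=21+2=23
ecx=2%5=2
eax=3+1=4
cmp eax, 6  (cmp 4,6)
jne L1: taken
ebx=23+2=25
ecx=2%5=2
eax=4+1=5
cmp eax, 6  (cmp 5,6)
jne L1: taken
ebx=25+2=27
ecx=2%5=2
eax=5+1=6
cmp eax, 6  (cmp 6,6)
jne L1: not taken
halt.

27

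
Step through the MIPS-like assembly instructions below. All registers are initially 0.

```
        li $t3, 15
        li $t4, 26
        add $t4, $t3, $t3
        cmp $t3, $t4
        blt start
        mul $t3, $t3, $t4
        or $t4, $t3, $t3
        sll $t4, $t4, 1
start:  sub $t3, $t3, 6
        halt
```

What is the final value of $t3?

$t3=15
$t4=26
$t4=15+15=30
cmp $t3, $t4  (cmp 15,30)
blt start: taken
$t3=15-6=9
halt.

9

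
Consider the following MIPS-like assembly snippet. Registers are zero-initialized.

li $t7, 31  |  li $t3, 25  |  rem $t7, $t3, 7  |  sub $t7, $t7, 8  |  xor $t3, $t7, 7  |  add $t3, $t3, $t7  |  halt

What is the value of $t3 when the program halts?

$t7=31
$t3=25
$t7=25%7=4
$t7=4-8=-4
$t3=(-4)^7=-5
$t3=(-5)+(-4)=-9
halt.

-9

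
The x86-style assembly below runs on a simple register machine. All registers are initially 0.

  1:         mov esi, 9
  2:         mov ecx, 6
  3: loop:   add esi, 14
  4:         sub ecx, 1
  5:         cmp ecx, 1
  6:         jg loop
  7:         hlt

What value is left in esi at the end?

mov esi, 9 → esi=9
mov ecx, 6 → ecx=6
add esi, 14 → esi=9+14=23
sub ecx, 1 → ecx=6-1=5
cmp ecx, 1  (cmp 5,1)
jg loop: taken
add esi, 14 → esi=23+14=37
sub ecx, 1 → ecx=5-1=4
cmp ecx, 1  (cmp 4,1)
jg loop: taken
add esi, 14 → esi=37+14=51
sub ecx, 1 → ecx=4-1=3
cmp ecx, 1  (cmp 3,1)
jg loop: taken
add esi, 14 → esi=51+14=65
sub ecx, 1 → ecx=3-1=2
cmp ecx, 1  (cmp 2,1)
jg loop: taken
add esi, 14 → esi=65+14=79
sub ecx, 1 → ecx=2-1=1
cmp ecx, 1  (cmp 1,1)
jg loop: not taken
halt.

79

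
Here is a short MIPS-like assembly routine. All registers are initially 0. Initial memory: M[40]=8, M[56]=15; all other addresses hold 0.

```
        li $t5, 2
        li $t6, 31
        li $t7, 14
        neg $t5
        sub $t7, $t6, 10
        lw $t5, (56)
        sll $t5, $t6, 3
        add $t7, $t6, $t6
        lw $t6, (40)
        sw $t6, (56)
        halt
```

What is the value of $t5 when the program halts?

$t5=2
$t6=31
$t7=14
$t5=-(2)=-2
$t7=31-10=21
$t5=M[56]=15
$t5=31<<3=248
$t7=31+31=62
$t6=M[40]=8
sw $t6, (56) → M[56]=8
halt.

248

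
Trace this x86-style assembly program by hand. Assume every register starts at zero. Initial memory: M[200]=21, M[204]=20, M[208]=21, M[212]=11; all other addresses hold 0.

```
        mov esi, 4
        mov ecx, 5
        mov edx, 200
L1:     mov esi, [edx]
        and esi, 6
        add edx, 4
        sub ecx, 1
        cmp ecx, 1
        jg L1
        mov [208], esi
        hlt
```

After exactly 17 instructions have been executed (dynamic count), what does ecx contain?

3

after mov esi, 4: esi=4
after mov ecx, 5: ecx=5
after mov edx, 200: edx=200
after mov esi, [edx]: esi=M[200]=21
after and esi, 6: esi=21&6=4
after add edx, 4: edx=200+4=204
after sub ecx, 1: ecx=5-1=4
cmp ecx, 1  (cmp 4,1)
jg L1: taken
after mov esi, [edx]: esi=M[204]=20
after and esi, 6: esi=20&6=4
after add edx, 4: edx=204+4=208
after sub ecx, 1: ecx=4-1=3
cmp ecx, 1  (cmp 3,1)
jg L1: taken
after mov esi, [edx]: esi=M[208]=21
after and esi, 6: esi=21&6=4
After step 17: ecx = 3.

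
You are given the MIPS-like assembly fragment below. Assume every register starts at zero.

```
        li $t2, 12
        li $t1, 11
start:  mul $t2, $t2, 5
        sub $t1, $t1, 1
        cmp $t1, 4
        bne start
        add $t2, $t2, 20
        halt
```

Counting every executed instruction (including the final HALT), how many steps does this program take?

32

$t2=12
$t1=11
$t2=12*5=60
$t1=11-1=10
cmp $t1, 4  (cmp 10,4)
bne start: taken
$t2=60*5=300
$t1=10-1=9
cmp $t1, 4  (cmp 9,4)
bne start: taken
$t2=300*5=1500
$t1=9-1=8
cmp $t1, 4  (cmp 8,4)
bne start: taken
$t2=1500*5=7500
$t1=8-1=7
cmp $t1, 4  (cmp 7,4)
bne start: taken
$t2=7500*5=37500
$t1=7-1=6
cmp $t1, 4  (cmp 6,4)
bne start: taken
$t2=37500*5=187500
$t1=6-1=5
cmp $t1, 4  (cmp 5,4)
bne start: taken
$t2=187500*5=937500
$t1=5-1=4
cmp $t1, 4  (cmp 4,4)
bne start: not taken
$t2=937500+20=937520
halt.
Total executed instructions: 32.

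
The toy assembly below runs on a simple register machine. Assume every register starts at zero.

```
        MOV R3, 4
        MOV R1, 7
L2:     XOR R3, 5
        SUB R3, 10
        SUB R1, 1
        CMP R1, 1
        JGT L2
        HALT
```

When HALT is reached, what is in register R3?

MOV R3, 4 → R3=4
MOV R1, 7 → R1=7
XOR R3, 5 → R3=4^5=1
SUB R3, 10 → R3=1-10=-9
SUB R1, 1 → R1=7-1=6
CMP R1, 1  (cmp 6,1)
JGT L2: taken
XOR R3, 5 → R3=(-9)^5=-14
SUB R3, 10 → R3=(-14)-10=-24
SUB R1, 1 → R1=6-1=5
CMP R1, 1  (cmp 5,1)
JGT L2: taken
XOR R3, 5 → R3=(-24)^5=-19
SUB R3, 10 → R3=(-19)-10=-29
SUB R1, 1 → R1=5-1=4
CMP R1, 1  (cmp 4,1)
JGT L2: taken
XOR R3, 5 → R3=(-29)^5=-26
SUB R3, 10 → R3=(-26)-10=-36
SUB R1, 1 → R1=4-1=3
CMP R1, 1  (cmp 3,1)
JGT L2: taken
XOR R3, 5 → R3=(-36)^5=-39
SUB R3, 10 → R3=(-39)-10=-49
SUB R1, 1 → R1=3-1=2
CMP R1, 1  (cmp 2,1)
JGT L2: taken
XOR R3, 5 → R3=(-49)^5=-54
SUB R3, 10 → R3=(-54)-10=-64
SUB R1, 1 → R1=2-1=1
CMP R1, 1  (cmp 1,1)
JGT L2: not taken
halt.

-64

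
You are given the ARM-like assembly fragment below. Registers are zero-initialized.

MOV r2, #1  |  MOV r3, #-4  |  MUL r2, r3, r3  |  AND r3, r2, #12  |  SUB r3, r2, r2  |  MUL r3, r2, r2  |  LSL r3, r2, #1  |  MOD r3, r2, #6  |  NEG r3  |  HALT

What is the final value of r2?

after MOV r2, #1: r2=1
after MOV r3, #-4: r3=-4
after MUL r2, r3, r3: r2=(-4)*(-4)=16
after AND r3, r2, #12: r3=16&12=0
after SUB r3, r2, r2: r3=16-16=0
after MUL r3, r2, r2: r3=16*16=256
after LSL r3, r2, #1: r3=16<<1=32
after MOD r3, r2, #6: r3=16%6=4
after NEG r3: r3=-(4)=-4
halt.

16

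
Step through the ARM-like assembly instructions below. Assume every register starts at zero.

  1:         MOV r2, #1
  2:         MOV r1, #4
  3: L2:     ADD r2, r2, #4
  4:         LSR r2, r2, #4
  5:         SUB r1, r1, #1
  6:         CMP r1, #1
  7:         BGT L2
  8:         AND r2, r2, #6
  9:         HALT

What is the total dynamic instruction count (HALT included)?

r2=1
r1=4
r2=1+4=5
r2=5>>4=0
r1=4-1=3
CMP r1, #1  (cmp 3,1)
BGT L2: taken
r2=0+4=4
r2=4>>4=0
r1=3-1=2
CMP r1, #1  (cmp 2,1)
BGT L2: taken
r2=0+4=4
r2=4>>4=0
r1=2-1=1
CMP r1, #1  (cmp 1,1)
BGT L2: not taken
r2=0&6=0
halt.
Total executed instructions: 19.

19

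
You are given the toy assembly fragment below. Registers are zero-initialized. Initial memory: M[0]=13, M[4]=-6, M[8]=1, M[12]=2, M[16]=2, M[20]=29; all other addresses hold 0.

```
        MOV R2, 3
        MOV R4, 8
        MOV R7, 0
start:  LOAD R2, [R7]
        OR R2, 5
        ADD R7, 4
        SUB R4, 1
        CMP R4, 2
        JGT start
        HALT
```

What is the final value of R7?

24

after MOV R2, 3: R2=3
after MOV R4, 8: R4=8
after MOV R7, 0: R7=0
after LOAD R2, [R7]: R2=M[0]=13
after OR R2, 5: R2=13|5=13
after ADD R7, 4: R7=0+4=4
after SUB R4, 1: R4=8-1=7
CMP R4, 2  (cmp 7,2)
JGT start: taken
after LOAD R2, [R7]: R2=M[4]=-6
after OR R2, 5: R2=(-6)|5=-1
after ADD R7, 4: R7=4+4=8
after SUB R4, 1: R4=7-1=6
CMP R4, 2  (cmp 6,2)
JGT start: taken
after LOAD R2, [R7]: R2=M[8]=1
after OR R2, 5: R2=1|5=5
after ADD R7, 4: R7=8+4=12
after SUB R4, 1: R4=6-1=5
CMP R4, 2  (cmp 5,2)
JGT start: taken
after LOAD R2, [R7]: R2=M[12]=2
after OR R2, 5: R2=2|5=7
after ADD R7, 4: R7=12+4=16
after SUB R4, 1: R4=5-1=4
CMP R4, 2  (cmp 4,2)
JGT start: taken
after LOAD R2, [R7]: R2=M[16]=2
after OR R2, 5: R2=2|5=7
after ADD R7, 4: R7=16+4=20
after SUB R4, 1: R4=4-1=3
CMP R4, 2  (cmp 3,2)
JGT start: taken
after LOAD R2, [R7]: R2=M[20]=29
after OR R2, 5: R2=29|5=29
after ADD R7, 4: R7=20+4=24
after SUB R4, 1: R4=3-1=2
CMP R4, 2  (cmp 2,2)
JGT start: not taken
halt.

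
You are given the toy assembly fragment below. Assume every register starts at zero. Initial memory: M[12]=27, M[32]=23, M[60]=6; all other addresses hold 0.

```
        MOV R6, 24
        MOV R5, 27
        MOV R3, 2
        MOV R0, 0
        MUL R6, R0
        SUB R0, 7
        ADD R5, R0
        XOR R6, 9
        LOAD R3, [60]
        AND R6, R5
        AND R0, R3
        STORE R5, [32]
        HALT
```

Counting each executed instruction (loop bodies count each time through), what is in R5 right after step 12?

MOV R6, 24 → R6=24
MOV R5, 27 → R5=27
MOV R3, 2 → R3=2
MOV R0, 0 → R0=0
MUL R6, R0 → R6=24*0=0
SUB R0, 7 → R0=0-7=-7
ADD R5, R0 → R5=27+(-7)=20
XOR R6, 9 → R6=0^9=9
LOAD R3, [60] → R3=M[60]=6
AND R6, R5 → R6=9&20=0
AND R0, R3 → R0=(-7)&6=0
STORE R5, [32] → M[32]=20
After step 12: R5 = 20.

20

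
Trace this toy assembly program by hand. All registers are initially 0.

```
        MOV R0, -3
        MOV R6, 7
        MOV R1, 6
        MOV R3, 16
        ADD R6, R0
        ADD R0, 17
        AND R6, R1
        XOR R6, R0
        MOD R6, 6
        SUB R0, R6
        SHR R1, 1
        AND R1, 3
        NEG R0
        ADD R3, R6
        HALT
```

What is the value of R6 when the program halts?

MOV R0, -3 → R0=-3
MOV R6, 7 → R6=7
MOV R1, 6 → R1=6
MOV R3, 16 → R3=16
ADD R6, R0 → R6=7+(-3)=4
ADD R0, 17 → R0=(-3)+17=14
AND R6, R1 → R6=4&6=4
XOR R6, R0 → R6=4^14=10
MOD R6, 6 → R6=10%6=4
SUB R0, R6 → R0=14-4=10
SHR R1, 1 → R1=6>>1=3
AND R1, 3 → R1=3&3=3
NEG R0 → R0=-(10)=-10
ADD R3, R6 → R3=16+4=20
halt.

4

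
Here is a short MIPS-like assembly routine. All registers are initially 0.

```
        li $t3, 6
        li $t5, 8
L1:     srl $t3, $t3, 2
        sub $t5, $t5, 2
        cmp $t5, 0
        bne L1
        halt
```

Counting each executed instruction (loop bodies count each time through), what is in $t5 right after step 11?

4

after li $t3, 6: $t3=6
after li $t5, 8: $t5=8
after srl $t3, $t3, 2: $t3=6>>2=1
after sub $t5, $t5, 2: $t5=8-2=6
cmp $t5, 0  (cmp 6,0)
bne L1: taken
after srl $t3, $t3, 2: $t3=1>>2=0
after sub $t5, $t5, 2: $t5=6-2=4
cmp $t5, 0  (cmp 4,0)
bne L1: taken
after srl $t3, $t3, 2: $t3=0>>2=0
After step 11: $t5 = 4.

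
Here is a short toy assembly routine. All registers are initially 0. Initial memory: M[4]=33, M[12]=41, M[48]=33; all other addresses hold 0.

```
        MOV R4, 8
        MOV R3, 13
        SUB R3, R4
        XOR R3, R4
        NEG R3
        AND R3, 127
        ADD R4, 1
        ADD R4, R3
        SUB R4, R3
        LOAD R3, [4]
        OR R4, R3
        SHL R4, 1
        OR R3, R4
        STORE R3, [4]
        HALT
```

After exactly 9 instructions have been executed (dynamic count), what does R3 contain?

115

after MOV R4, 8: R4=8
after MOV R3, 13: R3=13
after SUB R3, R4: R3=13-8=5
after XOR R3, R4: R3=5^8=13
after NEG R3: R3=-(13)=-13
after AND R3, 127: R3=(-13)&127=115
after ADD R4, 1: R4=8+1=9
after ADD R4, R3: R4=9+115=124
after SUB R4, R3: R4=124-115=9
After step 9: R3 = 115.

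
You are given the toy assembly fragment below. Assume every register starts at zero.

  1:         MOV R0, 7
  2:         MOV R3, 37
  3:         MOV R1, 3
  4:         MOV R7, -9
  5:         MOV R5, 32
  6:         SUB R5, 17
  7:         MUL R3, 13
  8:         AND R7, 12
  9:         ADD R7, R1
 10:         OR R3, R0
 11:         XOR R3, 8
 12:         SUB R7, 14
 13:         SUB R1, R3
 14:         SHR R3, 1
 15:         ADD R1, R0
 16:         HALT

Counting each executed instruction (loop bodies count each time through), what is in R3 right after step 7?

481

R0=7
R3=37
R1=3
R7=-9
R5=32
R5=32-17=15
R3=37*13=481
After step 7: R3 = 481.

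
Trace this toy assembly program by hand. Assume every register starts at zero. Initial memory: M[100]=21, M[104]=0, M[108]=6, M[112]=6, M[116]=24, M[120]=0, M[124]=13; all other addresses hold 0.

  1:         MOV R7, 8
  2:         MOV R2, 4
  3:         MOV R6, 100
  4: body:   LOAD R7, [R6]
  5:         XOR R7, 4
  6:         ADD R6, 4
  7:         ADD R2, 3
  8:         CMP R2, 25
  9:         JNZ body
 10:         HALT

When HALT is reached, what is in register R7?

R7=8
R2=4
R6=100
R7=M[100]=21
R7=21^4=17
R6=100+4=104
R2=4+3=7
CMP R2, 25  (cmp 7,25)
JNZ body: taken
R7=M[104]=0
R7=0^4=4
R6=104+4=108
R2=7+3=10
CMP R2, 25  (cmp 10,25)
JNZ body: taken
R7=M[108]=6
R7=6^4=2
R6=108+4=112
R2=10+3=13
CMP R2, 25  (cmp 13,25)
JNZ body: taken
R7=M[112]=6
R7=6^4=2
R6=112+4=116
R2=13+3=16
CMP R2, 25  (cmp 16,25)
JNZ body: taken
R7=M[116]=24
R7=24^4=28
R6=116+4=120
R2=16+3=19
CMP R2, 25  (cmp 19,25)
JNZ body: taken
R7=M[120]=0
R7=0^4=4
R6=120+4=124
R2=19+3=22
CMP R2, 25  (cmp 22,25)
JNZ body: taken
R7=M[124]=13
R7=13^4=9
R6=124+4=128
R2=22+3=25
CMP R2, 25  (cmp 25,25)
JNZ body: not taken
halt.

9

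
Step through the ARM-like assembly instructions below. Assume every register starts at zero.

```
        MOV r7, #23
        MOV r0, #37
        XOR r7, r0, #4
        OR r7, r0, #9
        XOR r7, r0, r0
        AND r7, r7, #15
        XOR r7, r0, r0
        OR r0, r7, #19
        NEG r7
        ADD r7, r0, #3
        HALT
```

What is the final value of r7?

r7=23
r0=37
r7=37^4=33
r7=37|9=45
r7=37^37=0
r7=0&15=0
r7=37^37=0
r0=0|19=19
r7=-(0)=0
r7=19+3=22
halt.

22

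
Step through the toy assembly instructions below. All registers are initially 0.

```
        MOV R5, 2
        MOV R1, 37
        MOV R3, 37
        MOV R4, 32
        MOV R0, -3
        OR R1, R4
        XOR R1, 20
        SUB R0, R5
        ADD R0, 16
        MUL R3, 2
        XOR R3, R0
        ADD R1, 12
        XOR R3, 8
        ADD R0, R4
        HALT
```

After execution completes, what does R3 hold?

73

MOV R5, 2 → R5=2
MOV R1, 37 → R1=37
MOV R3, 37 → R3=37
MOV R4, 32 → R4=32
MOV R0, -3 → R0=-3
OR R1, R4 → R1=37|32=37
XOR R1, 20 → R1=37^20=49
SUB R0, R5 → R0=(-3)-2=-5
ADD R0, 16 → R0=(-5)+16=11
MUL R3, 2 → R3=37*2=74
XOR R3, R0 → R3=74^11=65
ADD R1, 12 → R1=49+12=61
XOR R3, 8 → R3=65^8=73
ADD R0, R4 → R0=11+32=43
halt.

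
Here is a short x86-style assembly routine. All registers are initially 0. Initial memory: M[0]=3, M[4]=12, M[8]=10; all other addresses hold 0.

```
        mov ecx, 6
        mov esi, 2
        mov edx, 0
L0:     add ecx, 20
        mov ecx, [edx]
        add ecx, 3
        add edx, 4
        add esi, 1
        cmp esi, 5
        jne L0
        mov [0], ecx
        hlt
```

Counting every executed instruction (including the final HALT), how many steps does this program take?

after mov ecx, 6: ecx=6
after mov esi, 2: esi=2
after mov edx, 0: edx=0
after add ecx, 20: ecx=6+20=26
after mov ecx, [edx]: ecx=M[0]=3
after add ecx, 3: ecx=3+3=6
after add edx, 4: edx=0+4=4
after add esi, 1: esi=2+1=3
cmp esi, 5  (cmp 3,5)
jne L0: taken
after add ecx, 20: ecx=6+20=26
after mov ecx, [edx]: ecx=M[4]=12
after add ecx, 3: ecx=12+3=15
after add edx, 4: edx=4+4=8
after add esi, 1: esi=3+1=4
cmp esi, 5  (cmp 4,5)
jne L0: taken
after add ecx, 20: ecx=15+20=35
after mov ecx, [edx]: ecx=M[8]=10
after add ecx, 3: ecx=10+3=13
after add edx, 4: edx=8+4=12
after add esi, 1: esi=4+1=5
cmp esi, 5  (cmp 5,5)
jne L0: not taken
mov [0], ecx → M[0]=13
halt.
Total executed instructions: 26.

26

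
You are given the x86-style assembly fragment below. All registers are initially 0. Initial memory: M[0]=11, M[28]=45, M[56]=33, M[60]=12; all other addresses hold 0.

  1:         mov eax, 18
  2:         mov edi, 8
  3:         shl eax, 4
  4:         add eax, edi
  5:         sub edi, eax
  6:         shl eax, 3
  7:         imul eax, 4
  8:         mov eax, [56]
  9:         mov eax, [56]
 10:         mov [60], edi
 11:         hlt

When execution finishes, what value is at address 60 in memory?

mov eax, 18 → eax=18
mov edi, 8 → edi=8
shl eax, 4 → eax=18<<4=288
add eax, edi → eax=288+8=296
sub edi, eax → edi=8-296=-288
shl eax, 3 → eax=296<<3=2368
imul eax, 4 → eax=2368*4=9472
mov eax, [56] → eax=M[56]=33
mov eax, [56] → eax=M[56]=33
mov [60], edi → M[60]=-288
halt.

-288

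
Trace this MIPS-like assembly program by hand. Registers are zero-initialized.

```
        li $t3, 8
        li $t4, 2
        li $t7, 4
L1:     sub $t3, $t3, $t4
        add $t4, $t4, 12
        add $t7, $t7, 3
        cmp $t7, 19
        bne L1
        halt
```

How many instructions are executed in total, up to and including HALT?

29

after li $t3, 8: $t3=8
after li $t4, 2: $t4=2
after li $t7, 4: $t7=4
after sub $t3, $t3, $t4: $t3=8-2=6
after add $t4, $t4, 12: $t4=2+12=14
after add $t7, $t7, 3: $t7=4+3=7
cmp $t7, 19  (cmp 7,19)
bne L1: taken
after sub $t3, $t3, $t4: $t3=6-14=-8
after add $t4, $t4, 12: $t4=14+12=26
after add $t7, $t7, 3: $t7=7+3=10
cmp $t7, 19  (cmp 10,19)
bne L1: taken
after sub $t3, $t3, $t4: $t3=(-8)-26=-34
after add $t4, $t4, 12: $t4=26+12=38
after add $t7, $t7, 3: $t7=10+3=13
cmp $t7, 19  (cmp 13,19)
bne L1: taken
after sub $t3, $t3, $t4: $t3=(-34)-38=-72
after add $t4, $t4, 12: $t4=38+12=50
after add $t7, $t7, 3: $t7=13+3=16
cmp $t7, 19  (cmp 16,19)
bne L1: taken
after sub $t3, $t3, $t4: $t3=(-72)-50=-122
after add $t4, $t4, 12: $t4=50+12=62
after add $t7, $t7, 3: $t7=16+3=19
cmp $t7, 19  (cmp 19,19)
bne L1: not taken
halt.
Total executed instructions: 29.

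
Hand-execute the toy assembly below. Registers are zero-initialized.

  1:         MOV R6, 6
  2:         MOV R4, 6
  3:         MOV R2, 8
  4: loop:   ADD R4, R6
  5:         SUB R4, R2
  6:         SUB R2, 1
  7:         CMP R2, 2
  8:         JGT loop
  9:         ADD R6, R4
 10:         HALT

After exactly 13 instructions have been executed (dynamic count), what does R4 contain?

R6=6
R4=6
R2=8
R4=6+6=12
R4=12-8=4
R2=8-1=7
CMP R2, 2  (cmp 7,2)
JGT loop: taken
R4=4+6=10
R4=10-7=3
R2=7-1=6
CMP R2, 2  (cmp 6,2)
JGT loop: taken
After step 13: R4 = 3.

3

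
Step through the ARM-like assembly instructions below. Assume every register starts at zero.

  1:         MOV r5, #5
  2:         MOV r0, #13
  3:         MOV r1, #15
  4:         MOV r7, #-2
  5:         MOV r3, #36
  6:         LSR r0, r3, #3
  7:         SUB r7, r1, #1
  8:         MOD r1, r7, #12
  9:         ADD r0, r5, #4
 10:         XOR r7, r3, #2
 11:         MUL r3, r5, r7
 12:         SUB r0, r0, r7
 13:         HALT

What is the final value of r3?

190

after MOV r5, #5: r5=5
after MOV r0, #13: r0=13
after MOV r1, #15: r1=15
after MOV r7, #-2: r7=-2
after MOV r3, #36: r3=36
after LSR r0, r3, #3: r0=36>>3=4
after SUB r7, r1, #1: r7=15-1=14
after MOD r1, r7, #12: r1=14%12=2
after ADD r0, r5, #4: r0=5+4=9
after XOR r7, r3, #2: r7=36^2=38
after MUL r3, r5, r7: r3=5*38=190
after SUB r0, r0, r7: r0=9-38=-29
halt.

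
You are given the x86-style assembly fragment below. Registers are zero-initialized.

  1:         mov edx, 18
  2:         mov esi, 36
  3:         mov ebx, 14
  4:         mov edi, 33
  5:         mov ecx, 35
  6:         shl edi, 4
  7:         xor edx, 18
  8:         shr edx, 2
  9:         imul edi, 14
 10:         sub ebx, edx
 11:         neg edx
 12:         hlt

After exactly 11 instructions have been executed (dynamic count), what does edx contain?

0

after mov edx, 18: edx=18
after mov esi, 36: esi=36
after mov ebx, 14: ebx=14
after mov edi, 33: edi=33
after mov ecx, 35: ecx=35
after shl edi, 4: edi=33<<4=528
after xor edx, 18: edx=18^18=0
after shr edx, 2: edx=0>>2=0
after imul edi, 14: edi=528*14=7392
after sub ebx, edx: ebx=14-0=14
after neg edx: edx=-(0)=0
After step 11: edx = 0.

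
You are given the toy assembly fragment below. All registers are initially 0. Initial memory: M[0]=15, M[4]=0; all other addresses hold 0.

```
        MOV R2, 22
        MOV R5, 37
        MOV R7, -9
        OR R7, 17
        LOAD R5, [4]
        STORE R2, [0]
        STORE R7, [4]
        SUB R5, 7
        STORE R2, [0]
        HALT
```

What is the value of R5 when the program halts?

MOV R2, 22 → R2=22
MOV R5, 37 → R5=37
MOV R7, -9 → R7=-9
OR R7, 17 → R7=(-9)|17=-9
LOAD R5, [4] → R5=M[4]=0
STORE R2, [0] → M[0]=22
STORE R7, [4] → M[4]=-9
SUB R5, 7 → R5=0-7=-7
STORE R2, [0] → M[0]=22
halt.

-7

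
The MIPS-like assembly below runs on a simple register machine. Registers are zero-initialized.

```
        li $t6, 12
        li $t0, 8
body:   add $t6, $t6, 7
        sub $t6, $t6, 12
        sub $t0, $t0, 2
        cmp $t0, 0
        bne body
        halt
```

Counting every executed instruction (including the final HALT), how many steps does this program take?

23

$t6=12
$t0=8
$t6=12+7=19
$t6=19-12=7
$t0=8-2=6
cmp $t0, 0  (cmp 6,0)
bne body: taken
$t6=7+7=14
$t6=14-12=2
$t0=6-2=4
cmp $t0, 0  (cmp 4,0)
bne body: taken
$t6=2+7=9
$t6=9-12=-3
$t0=4-2=2
cmp $t0, 0  (cmp 2,0)
bne body: taken
$t6=(-3)+7=4
$t6=4-12=-8
$t0=2-2=0
cmp $t0, 0  (cmp 0,0)
bne body: not taken
halt.
Total executed instructions: 23.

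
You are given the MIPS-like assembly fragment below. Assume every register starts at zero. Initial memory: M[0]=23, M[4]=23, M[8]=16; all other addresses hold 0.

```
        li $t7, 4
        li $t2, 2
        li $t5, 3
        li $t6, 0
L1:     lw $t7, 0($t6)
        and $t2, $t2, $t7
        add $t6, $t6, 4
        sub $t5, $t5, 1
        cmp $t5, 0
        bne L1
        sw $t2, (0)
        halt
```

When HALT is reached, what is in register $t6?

12

after li $t7, 4: $t7=4
after li $t2, 2: $t2=2
after li $t5, 3: $t5=3
after li $t6, 0: $t6=0
after lw $t7, 0($t6): $t7=M[0]=23
after and $t2, $t2, $t7: $t2=2&23=2
after add $t6, $t6, 4: $t6=0+4=4
after sub $t5, $t5, 1: $t5=3-1=2
cmp $t5, 0  (cmp 2,0)
bne L1: taken
after lw $t7, 0($t6): $t7=M[4]=23
after and $t2, $t2, $t7: $t2=2&23=2
after add $t6, $t6, 4: $t6=4+4=8
after sub $t5, $t5, 1: $t5=2-1=1
cmp $t5, 0  (cmp 1,0)
bne L1: taken
after lw $t7, 0($t6): $t7=M[8]=16
after and $t2, $t2, $t7: $t2=2&16=0
after add $t6, $t6, 4: $t6=8+4=12
after sub $t5, $t5, 1: $t5=1-1=0
cmp $t5, 0  (cmp 0,0)
bne L1: not taken
sw $t2, (0) → M[0]=0
halt.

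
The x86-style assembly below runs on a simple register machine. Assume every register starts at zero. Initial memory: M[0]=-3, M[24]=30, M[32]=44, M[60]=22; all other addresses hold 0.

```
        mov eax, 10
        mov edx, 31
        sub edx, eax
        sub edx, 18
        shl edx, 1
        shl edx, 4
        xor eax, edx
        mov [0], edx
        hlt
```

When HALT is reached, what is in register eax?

106

mov eax, 10 → eax=10
mov edx, 31 → edx=31
sub edx, eax → edx=31-10=21
sub edx, 18 → edx=21-18=3
shl edx, 1 → edx=3<<1=6
shl edx, 4 → edx=6<<4=96
xor eax, edx → eax=10^96=106
mov [0], edx → M[0]=96
halt.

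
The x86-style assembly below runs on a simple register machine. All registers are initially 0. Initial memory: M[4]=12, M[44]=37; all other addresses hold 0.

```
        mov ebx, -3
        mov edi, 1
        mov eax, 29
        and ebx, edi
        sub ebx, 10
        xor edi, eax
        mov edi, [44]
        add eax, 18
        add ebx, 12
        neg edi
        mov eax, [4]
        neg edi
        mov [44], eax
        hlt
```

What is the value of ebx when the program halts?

3

after mov ebx, -3: ebx=-3
after mov edi, 1: edi=1
after mov eax, 29: eax=29
after and ebx, edi: ebx=(-3)&1=1
after sub ebx, 10: ebx=1-10=-9
after xor edi, eax: edi=1^29=28
after mov edi, [44]: edi=M[44]=37
after add eax, 18: eax=29+18=47
after add ebx, 12: ebx=(-9)+12=3
after neg edi: edi=-(37)=-37
after mov eax, [4]: eax=M[4]=12
after neg edi: edi=-(-37)=37
mov [44], eax → M[44]=12
halt.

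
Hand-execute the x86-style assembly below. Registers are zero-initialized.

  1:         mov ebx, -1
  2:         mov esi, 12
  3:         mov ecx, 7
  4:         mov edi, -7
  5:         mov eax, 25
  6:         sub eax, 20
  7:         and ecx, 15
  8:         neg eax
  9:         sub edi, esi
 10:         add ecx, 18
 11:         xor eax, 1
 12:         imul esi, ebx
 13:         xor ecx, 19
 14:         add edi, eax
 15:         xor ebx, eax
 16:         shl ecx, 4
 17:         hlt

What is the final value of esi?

-12

mov ebx, -1 → ebx=-1
mov esi, 12 → esi=12
mov ecx, 7 → ecx=7
mov edi, -7 → edi=-7
mov eax, 25 → eax=25
sub eax, 20 → eax=25-20=5
and ecx, 15 → ecx=7&15=7
neg eax → eax=-(5)=-5
sub edi, esi → edi=(-7)-12=-19
add ecx, 18 → ecx=7+18=25
xor eax, 1 → eax=(-5)^1=-6
imul esi, ebx → esi=12*(-1)=-12
xor ecx, 19 → ecx=25^19=10
add edi, eax → edi=(-19)+(-6)=-25
xor ebx, eax → ebx=(-1)^(-6)=5
shl ecx, 4 → ecx=10<<4=160
halt.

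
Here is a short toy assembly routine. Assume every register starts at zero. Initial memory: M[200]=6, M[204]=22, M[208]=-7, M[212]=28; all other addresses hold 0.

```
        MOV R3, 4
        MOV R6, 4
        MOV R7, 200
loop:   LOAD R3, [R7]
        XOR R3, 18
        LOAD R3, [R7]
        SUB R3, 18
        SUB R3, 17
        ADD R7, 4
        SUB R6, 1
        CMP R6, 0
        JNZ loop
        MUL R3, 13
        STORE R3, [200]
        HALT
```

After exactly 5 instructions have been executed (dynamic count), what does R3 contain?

MOV R3, 4 → R3=4
MOV R6, 4 → R6=4
MOV R7, 200 → R7=200
LOAD R3, [R7] → R3=M[200]=6
XOR R3, 18 → R3=6^18=20
After step 5: R3 = 20.

20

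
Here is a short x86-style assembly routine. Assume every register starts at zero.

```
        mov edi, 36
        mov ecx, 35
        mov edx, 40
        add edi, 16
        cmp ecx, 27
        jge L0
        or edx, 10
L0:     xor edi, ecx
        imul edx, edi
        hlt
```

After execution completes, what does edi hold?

23

mov edi, 36 → edi=36
mov ecx, 35 → ecx=35
mov edx, 40 → edx=40
add edi, 16 → edi=36+16=52
cmp ecx, 27  (cmp 35,27)
jge L0: taken
xor edi, ecx → edi=52^35=23
imul edx, edi → edx=40*23=920
halt.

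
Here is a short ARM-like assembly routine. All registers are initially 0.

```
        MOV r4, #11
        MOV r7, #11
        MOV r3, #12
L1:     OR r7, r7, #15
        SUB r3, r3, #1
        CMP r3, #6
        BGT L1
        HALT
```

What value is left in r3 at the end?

6

r4=11
r7=11
r3=12
r7=11|15=15
r3=12-1=11
CMP r3, #6  (cmp 11,6)
BGT L1: taken
r7=15|15=15
r3=11-1=10
CMP r3, #6  (cmp 10,6)
BGT L1: taken
r7=15|15=15
r3=10-1=9
CMP r3, #6  (cmp 9,6)
BGT L1: taken
r7=15|15=15
r3=9-1=8
CMP r3, #6  (cmp 8,6)
BGT L1: taken
r7=15|15=15
r3=8-1=7
CMP r3, #6  (cmp 7,6)
BGT L1: taken
r7=15|15=15
r3=7-1=6
CMP r3, #6  (cmp 6,6)
BGT L1: not taken
halt.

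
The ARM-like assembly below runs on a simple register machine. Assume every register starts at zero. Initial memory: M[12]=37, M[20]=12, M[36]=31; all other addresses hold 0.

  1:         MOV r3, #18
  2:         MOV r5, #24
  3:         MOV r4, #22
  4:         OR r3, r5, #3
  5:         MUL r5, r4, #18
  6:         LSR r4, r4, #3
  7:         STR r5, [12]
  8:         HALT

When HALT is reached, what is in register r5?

396

after MOV r3, #18: r3=18
after MOV r5, #24: r5=24
after MOV r4, #22: r4=22
after OR r3, r5, #3: r3=24|3=27
after MUL r5, r4, #18: r5=22*18=396
after LSR r4, r4, #3: r4=22>>3=2
STR r5, [12] → M[12]=396
halt.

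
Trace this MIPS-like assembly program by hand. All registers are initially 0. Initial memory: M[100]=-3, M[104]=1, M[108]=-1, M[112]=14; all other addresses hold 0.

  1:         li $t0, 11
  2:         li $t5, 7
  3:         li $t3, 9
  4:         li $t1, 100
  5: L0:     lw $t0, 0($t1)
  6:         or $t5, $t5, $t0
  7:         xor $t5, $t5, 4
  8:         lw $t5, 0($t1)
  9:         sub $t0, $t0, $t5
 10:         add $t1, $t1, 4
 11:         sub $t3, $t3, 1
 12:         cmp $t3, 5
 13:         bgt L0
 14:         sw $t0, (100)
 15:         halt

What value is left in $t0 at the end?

0

li $t0, 11 → $t0=11
li $t5, 7 → $t5=7
li $t3, 9 → $t3=9
li $t1, 100 → $t1=100
lw $t0, 0($t1) → $t0=M[100]=-3
or $t5, $t5, $t0 → $t5=7|(-3)=-1
xor $t5, $t5, 4 → $t5=(-1)^4=-5
lw $t5, 0($t1) → $t5=M[100]=-3
sub $t0, $t0, $t5 → $t0=(-3)-(-3)=0
add $t1, $t1, 4 → $t1=100+4=104
sub $t3, $t3, 1 → $t3=9-1=8
cmp $t3, 5  (cmp 8,5)
bgt L0: taken
lw $t0, 0($t1) → $t0=M[104]=1
or $t5, $t5, $t0 → $t5=(-3)|1=-3
xor $t5, $t5, 4 → $t5=(-3)^4=-7
lw $t5, 0($t1) → $t5=M[104]=1
sub $t0, $t0, $t5 → $t0=1-1=0
add $t1, $t1, 4 → $t1=104+4=108
sub $t3, $t3, 1 → $t3=8-1=7
cmp $t3, 5  (cmp 7,5)
bgt L0: taken
lw $t0, 0($t1) → $t0=M[108]=-1
or $t5, $t5, $t0 → $t5=1|(-1)=-1
xor $t5, $t5, 4 → $t5=(-1)^4=-5
lw $t5, 0($t1) → $t5=M[108]=-1
sub $t0, $t0, $t5 → $t0=(-1)-(-1)=0
add $t1, $t1, 4 → $t1=108+4=112
sub $t3, $t3, 1 → $t3=7-1=6
cmp $t3, 5  (cmp 6,5)
bgt L0: taken
lw $t0, 0($t1) → $t0=M[112]=14
or $t5, $t5, $t0 → $t5=(-1)|14=-1
xor $t5, $t5, 4 → $t5=(-1)^4=-5
lw $t5, 0($t1) → $t5=M[112]=14
sub $t0, $t0, $t5 → $t0=14-14=0
add $t1, $t1, 4 → $t1=112+4=116
sub $t3, $t3, 1 → $t3=6-1=5
cmp $t3, 5  (cmp 5,5)
bgt L0: not taken
sw $t0, (100) → M[100]=0
halt.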